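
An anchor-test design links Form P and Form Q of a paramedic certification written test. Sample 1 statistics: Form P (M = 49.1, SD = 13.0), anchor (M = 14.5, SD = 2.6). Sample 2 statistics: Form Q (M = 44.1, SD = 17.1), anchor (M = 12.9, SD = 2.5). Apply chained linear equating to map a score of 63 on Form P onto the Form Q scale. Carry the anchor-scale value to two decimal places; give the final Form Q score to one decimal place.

74.1

Form P → anchor (Sample 1): v = (2.6/13.0)(63 − 49.1) + 14.5 = 17.28
anchor → Form Q (Sample 2): y = (17.1/2.5)(17.28 − 12.9) + 44.1 = 74.1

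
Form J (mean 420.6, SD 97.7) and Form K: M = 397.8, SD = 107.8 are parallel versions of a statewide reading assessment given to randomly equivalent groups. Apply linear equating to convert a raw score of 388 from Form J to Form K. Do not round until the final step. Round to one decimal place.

361.8

Linear equating: y = (SD_Y/SD_X)(x − M_X) + M_Y
y = (107.8/97.7)(388 − 420.6) + 397.8
y = 1.103378 × -32.6 + 397.8 = -35.9701 + 397.8 = 361.8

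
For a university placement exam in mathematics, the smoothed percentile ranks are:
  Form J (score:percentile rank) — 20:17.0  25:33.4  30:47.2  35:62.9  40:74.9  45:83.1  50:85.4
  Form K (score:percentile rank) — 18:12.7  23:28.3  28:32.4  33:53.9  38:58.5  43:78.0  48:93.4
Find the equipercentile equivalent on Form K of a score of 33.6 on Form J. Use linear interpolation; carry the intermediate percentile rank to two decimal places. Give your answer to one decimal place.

38.0

PR of 33.6 on Form J: 47.2 + (33.6 − 30)/(35 − 30) × (62.9 − 47.2) = 58.50
On Form K, PR 58.50 falls between score 33 (PR 53.9) and 38 (PR 58.5).
Interpolate: 33 + (58.50 − 53.9)/(58.5 − 53.9) × (38 − 33) = 38.0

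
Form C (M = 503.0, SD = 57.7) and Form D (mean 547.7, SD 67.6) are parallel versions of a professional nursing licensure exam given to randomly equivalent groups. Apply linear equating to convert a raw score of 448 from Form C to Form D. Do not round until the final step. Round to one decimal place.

Linear equating: y = (SD_Y/SD_X)(x − M_X) + M_Y
y = (67.6/57.7)(448 − 503.0) + 547.7
y = 1.171577 × -55.0 + 547.7 = -64.4367 + 547.7 = 483.3

483.3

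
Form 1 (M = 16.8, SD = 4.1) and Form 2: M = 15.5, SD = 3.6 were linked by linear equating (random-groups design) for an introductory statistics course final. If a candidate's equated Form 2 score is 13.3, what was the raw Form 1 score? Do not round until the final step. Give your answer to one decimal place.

14.3

Invert y = (SD_Y/SD_X)(x − M_X) + M_Y:
x = (SD_X/SD_Y)(y − M_Y) + M_X = (4.1/3.6)(13.3 − 15.5) + 16.8
x = 1.138889 × -2.200 + 16.8 = 14.3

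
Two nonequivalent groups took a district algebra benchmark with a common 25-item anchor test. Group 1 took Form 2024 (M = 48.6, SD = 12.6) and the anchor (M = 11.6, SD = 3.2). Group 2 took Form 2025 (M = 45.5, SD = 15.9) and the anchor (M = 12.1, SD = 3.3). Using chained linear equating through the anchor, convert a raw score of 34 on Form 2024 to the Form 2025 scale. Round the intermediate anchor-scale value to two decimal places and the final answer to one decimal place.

Form 2024 → anchor (Group 1): v = (3.2/12.6)(34 − 48.6) + 11.6 = 7.89
anchor → Form 2025 (Group 2): y = (15.9/3.3)(7.89 − 12.1) + 45.5 = 25.2

25.2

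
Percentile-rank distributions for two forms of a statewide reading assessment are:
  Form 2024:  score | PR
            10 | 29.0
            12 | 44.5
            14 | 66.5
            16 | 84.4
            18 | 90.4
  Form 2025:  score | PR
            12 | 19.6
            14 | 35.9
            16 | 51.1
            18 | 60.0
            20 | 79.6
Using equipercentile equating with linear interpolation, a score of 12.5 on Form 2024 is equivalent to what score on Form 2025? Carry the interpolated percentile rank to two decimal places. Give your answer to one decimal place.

PR of 12.5 on Form 2024: 44.5 + (12.5 − 12)/(14 − 12) × (66.5 − 44.5) = 50.00
On Form 2025, PR 50.00 falls between score 14 (PR 35.9) and 16 (PR 51.1).
Interpolate: 14 + (50.00 − 35.9)/(51.1 − 35.9) × (16 − 14) = 15.9

15.9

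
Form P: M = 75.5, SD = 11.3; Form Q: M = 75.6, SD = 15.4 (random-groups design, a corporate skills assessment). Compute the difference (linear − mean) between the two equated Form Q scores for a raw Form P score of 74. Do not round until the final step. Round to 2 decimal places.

Mean-equated: 74 + (75.6 − 75.5) = 74.10
Linear-equated: (15.4/11.3)(74 − 75.5) + 75.6 = 73.556
Difference = 73.556 − 74.10 = -0.54

-0.54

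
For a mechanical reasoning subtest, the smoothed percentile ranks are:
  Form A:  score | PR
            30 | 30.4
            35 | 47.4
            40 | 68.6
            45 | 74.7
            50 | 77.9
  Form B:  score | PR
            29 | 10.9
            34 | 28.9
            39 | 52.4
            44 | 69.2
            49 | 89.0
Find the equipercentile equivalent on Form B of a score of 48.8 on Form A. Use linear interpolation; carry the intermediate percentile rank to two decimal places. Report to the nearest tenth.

46.0

PR of 48.8 on Form A: 74.7 + (48.8 − 45)/(50 − 45) × (77.9 − 74.7) = 77.13
On Form B, PR 77.13 falls between score 44 (PR 69.2) and 49 (PR 89.0).
Interpolate: 44 + (77.13 − 69.2)/(89.0 − 69.2) × (49 − 44) = 46.0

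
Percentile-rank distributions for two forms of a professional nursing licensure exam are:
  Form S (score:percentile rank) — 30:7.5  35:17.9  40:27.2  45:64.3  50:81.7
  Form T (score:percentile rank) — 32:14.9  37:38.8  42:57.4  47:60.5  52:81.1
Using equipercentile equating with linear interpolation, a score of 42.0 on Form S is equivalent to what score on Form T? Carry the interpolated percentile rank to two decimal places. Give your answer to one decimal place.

37.9

PR of 42.0 on Form S: 27.2 + (42.0 − 40)/(45 − 40) × (64.3 − 27.2) = 42.04
On Form T, PR 42.04 falls between score 37 (PR 38.8) and 42 (PR 57.4).
Interpolate: 37 + (42.04 − 38.8)/(57.4 − 38.8) × (42 − 37) = 37.9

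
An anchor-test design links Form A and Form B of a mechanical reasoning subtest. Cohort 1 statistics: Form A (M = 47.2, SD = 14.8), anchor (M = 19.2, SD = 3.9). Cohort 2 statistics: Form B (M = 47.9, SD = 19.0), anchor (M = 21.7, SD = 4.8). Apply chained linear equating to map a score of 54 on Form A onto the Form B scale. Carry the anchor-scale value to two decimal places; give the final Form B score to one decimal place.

Form A → anchor (Cohort 1): v = (3.9/14.8)(54 − 47.2) + 19.2 = 20.99
anchor → Form B (Cohort 2): y = (19.0/4.8)(20.99 − 21.7) + 47.9 = 45.1

45.1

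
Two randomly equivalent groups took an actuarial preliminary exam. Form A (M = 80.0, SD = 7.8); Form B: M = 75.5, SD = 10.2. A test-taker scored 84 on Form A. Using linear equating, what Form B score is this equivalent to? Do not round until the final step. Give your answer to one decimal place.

Linear equating: y = (SD_Y/SD_X)(x − M_X) + M_Y
y = (10.2/7.8)(84 − 80.0) + 75.5
y = 1.307692 × 4.0 + 75.5 = 5.2308 + 75.5 = 80.7

80.7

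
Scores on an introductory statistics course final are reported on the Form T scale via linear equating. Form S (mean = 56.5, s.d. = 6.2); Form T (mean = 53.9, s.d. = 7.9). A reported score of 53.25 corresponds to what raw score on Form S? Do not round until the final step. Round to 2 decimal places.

55.99

Invert y = (SD_Y/SD_X)(x − M_X) + M_Y:
x = (SD_X/SD_Y)(y − M_Y) + M_X = (6.2/7.9)(53.25 − 53.9) + 56.5
x = 0.784810 × -0.650 + 56.5 = 55.99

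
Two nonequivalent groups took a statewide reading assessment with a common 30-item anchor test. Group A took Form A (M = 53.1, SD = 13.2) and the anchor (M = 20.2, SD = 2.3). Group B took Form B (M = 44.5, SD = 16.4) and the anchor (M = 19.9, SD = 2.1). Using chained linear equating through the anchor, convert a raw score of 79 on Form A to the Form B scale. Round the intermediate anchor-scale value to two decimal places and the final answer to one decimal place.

Form A → anchor (Group A): v = (2.3/13.2)(79 − 53.1) + 20.2 = 24.71
anchor → Form B (Group B): y = (16.4/2.1)(24.71 − 19.9) + 44.5 = 82.1

82.1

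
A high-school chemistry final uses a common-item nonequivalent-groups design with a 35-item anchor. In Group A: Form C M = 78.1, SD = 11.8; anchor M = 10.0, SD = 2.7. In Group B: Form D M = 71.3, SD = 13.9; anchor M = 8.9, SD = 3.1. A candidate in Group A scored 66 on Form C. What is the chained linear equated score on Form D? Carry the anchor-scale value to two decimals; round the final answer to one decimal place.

Form C → anchor (Group A): v = (2.7/11.8)(66 − 78.1) + 10.0 = 7.23
anchor → Form D (Group B): y = (13.9/3.1)(7.23 − 8.9) + 71.3 = 63.8

63.8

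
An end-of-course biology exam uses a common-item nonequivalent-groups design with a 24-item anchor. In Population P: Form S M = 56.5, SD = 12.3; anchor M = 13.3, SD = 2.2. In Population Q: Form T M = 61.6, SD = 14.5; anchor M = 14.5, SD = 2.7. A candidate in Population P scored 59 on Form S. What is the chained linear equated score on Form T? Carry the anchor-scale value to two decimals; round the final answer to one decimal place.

Form S → anchor (Population P): v = (2.2/12.3)(59 − 56.5) + 13.3 = 13.75
anchor → Form T (Population Q): y = (14.5/2.7)(13.75 − 14.5) + 61.6 = 57.6

57.6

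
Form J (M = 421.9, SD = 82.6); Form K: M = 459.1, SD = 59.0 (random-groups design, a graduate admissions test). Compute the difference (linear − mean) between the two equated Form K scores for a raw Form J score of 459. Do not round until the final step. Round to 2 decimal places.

Mean-equated: 459 + (459.1 − 421.9) = 496.20
Linear-equated: (59.0/82.6)(459 − 421.9) + 459.1 = 485.600
Difference = 485.600 − 496.20 = -10.60

-10.60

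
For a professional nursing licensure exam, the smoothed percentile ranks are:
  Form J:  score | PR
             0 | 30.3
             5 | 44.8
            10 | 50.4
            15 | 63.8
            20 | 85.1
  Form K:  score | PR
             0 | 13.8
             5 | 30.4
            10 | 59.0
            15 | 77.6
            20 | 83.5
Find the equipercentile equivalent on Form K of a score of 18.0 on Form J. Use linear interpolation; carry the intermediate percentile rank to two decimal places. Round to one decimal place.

14.7

PR of 18.0 on Form J: 63.8 + (18.0 − 15)/(20 − 15) × (85.1 − 63.8) = 76.58
On Form K, PR 76.58 falls between score 10 (PR 59.0) and 15 (PR 77.6).
Interpolate: 10 + (76.58 − 59.0)/(77.6 − 59.0) × (15 − 10) = 14.7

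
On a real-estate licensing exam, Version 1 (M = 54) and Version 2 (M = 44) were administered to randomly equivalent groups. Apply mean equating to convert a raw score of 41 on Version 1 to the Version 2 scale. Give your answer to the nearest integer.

31

Mean equating: y = x + (M_Y − M_X) = 41 + (44 − 54) = 31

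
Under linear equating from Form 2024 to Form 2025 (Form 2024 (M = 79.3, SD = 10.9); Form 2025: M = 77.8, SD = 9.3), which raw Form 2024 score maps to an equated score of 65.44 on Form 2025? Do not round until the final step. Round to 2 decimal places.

64.81

Invert y = (SD_Y/SD_X)(x − M_X) + M_Y:
x = (SD_X/SD_Y)(y − M_Y) + M_X = (10.9/9.3)(65.44 − 77.8) + 79.3
x = 1.172043 × -12.360 + 79.3 = 64.81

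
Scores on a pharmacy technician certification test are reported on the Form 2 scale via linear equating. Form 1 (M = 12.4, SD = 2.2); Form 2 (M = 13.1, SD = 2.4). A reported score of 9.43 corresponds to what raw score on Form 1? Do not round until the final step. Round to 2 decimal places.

Invert y = (SD_Y/SD_X)(x − M_X) + M_Y:
x = (SD_X/SD_Y)(y − M_Y) + M_X = (2.2/2.4)(9.43 − 13.1) + 12.4
x = 0.916667 × -3.670 + 12.4 = 9.04

9.04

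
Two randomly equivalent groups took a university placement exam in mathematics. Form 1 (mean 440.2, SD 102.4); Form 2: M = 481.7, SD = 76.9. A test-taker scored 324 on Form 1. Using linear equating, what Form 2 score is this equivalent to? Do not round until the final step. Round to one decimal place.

394.4

Linear equating: y = (SD_Y/SD_X)(x − M_X) + M_Y
y = (76.9/102.4)(324 − 440.2) + 481.7
y = 0.750977 × -116.2 + 481.7 = -87.2635 + 481.7 = 394.4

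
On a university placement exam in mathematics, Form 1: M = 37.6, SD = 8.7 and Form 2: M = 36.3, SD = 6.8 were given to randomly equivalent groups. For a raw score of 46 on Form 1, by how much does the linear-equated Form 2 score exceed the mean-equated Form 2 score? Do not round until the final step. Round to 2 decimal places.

Mean-equated: 46 + (36.3 − 37.6) = 44.70
Linear-equated: (6.8/8.7)(46 − 37.6) + 36.3 = 42.866
Difference = 42.866 − 44.70 = -1.83

-1.83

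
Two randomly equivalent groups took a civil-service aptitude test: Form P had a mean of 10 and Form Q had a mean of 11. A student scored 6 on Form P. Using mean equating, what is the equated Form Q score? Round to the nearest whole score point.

Mean equating: y = x + (M_Y − M_X) = 6 + (11 − 10) = 7

7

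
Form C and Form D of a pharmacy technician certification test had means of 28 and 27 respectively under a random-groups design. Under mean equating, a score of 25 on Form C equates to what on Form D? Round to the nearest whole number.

Mean equating: y = x + (M_Y − M_X) = 25 + (27 − 28) = 24

24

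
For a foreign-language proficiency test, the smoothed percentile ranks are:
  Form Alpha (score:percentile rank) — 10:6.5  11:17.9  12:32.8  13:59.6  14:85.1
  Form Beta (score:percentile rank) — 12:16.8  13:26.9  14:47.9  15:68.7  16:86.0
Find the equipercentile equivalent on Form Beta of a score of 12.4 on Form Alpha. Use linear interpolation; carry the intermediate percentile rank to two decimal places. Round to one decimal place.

13.8

PR of 12.4 on Form Alpha: 32.8 + (12.4 − 12)/(13 − 12) × (59.6 − 32.8) = 43.52
On Form Beta, PR 43.52 falls between score 13 (PR 26.9) and 14 (PR 47.9).
Interpolate: 13 + (43.52 − 26.9)/(47.9 − 26.9) × (14 − 13) = 13.8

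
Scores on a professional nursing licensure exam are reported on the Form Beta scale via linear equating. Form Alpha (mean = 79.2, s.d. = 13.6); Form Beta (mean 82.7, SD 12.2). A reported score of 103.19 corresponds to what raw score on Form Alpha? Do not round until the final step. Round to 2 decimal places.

Invert y = (SD_Y/SD_X)(x − M_X) + M_Y:
x = (SD_X/SD_Y)(y − M_Y) + M_X = (13.6/12.2)(103.19 − 82.7) + 79.2
x = 1.114754 × 20.490 + 79.2 = 102.04

102.04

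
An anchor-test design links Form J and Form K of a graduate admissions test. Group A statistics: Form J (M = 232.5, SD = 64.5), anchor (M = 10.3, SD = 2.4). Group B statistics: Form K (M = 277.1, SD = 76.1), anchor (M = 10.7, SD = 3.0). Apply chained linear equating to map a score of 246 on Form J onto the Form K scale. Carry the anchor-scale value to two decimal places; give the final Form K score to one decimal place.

279.6

Form J → anchor (Group A): v = (2.4/64.5)(246 − 232.5) + 10.3 = 10.80
anchor → Form K (Group B): y = (76.1/3.0)(10.80 − 10.7) + 277.1 = 279.6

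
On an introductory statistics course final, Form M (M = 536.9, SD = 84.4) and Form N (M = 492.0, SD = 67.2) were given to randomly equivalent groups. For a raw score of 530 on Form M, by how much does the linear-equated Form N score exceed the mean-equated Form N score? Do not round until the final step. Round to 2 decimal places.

Mean-equated: 530 + (492.0 − 536.9) = 485.10
Linear-equated: (67.2/84.4)(530 − 536.9) + 492.0 = 486.506
Difference = 486.506 − 485.10 = 1.41

1.41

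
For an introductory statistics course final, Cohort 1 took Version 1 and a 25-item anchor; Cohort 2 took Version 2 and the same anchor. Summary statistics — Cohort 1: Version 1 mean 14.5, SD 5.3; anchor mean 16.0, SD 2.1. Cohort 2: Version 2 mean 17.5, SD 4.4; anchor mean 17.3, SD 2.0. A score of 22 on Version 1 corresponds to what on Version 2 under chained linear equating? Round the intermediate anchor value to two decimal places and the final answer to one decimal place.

Version 1 → anchor (Cohort 1): v = (2.1/5.3)(22 − 14.5) + 16.0 = 18.97
anchor → Version 2 (Cohort 2): y = (4.4/2.0)(18.97 − 17.3) + 17.5 = 21.2

21.2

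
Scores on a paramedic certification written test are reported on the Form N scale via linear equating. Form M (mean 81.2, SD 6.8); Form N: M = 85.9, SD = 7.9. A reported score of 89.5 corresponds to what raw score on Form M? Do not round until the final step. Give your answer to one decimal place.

84.3

Invert y = (SD_Y/SD_X)(x − M_X) + M_Y:
x = (SD_X/SD_Y)(y − M_Y) + M_X = (6.8/7.9)(89.5 − 85.9) + 81.2
x = 0.860759 × 3.600 + 81.2 = 84.3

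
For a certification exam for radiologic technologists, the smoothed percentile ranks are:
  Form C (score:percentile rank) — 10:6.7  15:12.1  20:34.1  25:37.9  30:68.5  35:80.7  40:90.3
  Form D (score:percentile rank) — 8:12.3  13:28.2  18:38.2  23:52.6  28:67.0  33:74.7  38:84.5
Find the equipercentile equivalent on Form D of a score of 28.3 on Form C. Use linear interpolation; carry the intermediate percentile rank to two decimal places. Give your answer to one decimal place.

24.9

PR of 28.3 on Form C: 37.9 + (28.3 − 25)/(30 − 25) × (68.5 − 37.9) = 58.10
On Form D, PR 58.10 falls between score 23 (PR 52.6) and 28 (PR 67.0).
Interpolate: 23 + (58.10 − 52.6)/(67.0 − 52.6) × (28 − 23) = 24.9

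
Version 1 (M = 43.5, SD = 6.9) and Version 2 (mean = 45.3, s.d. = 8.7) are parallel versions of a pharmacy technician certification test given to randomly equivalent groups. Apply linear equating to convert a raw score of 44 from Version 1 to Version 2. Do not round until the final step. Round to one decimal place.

45.9

Linear equating: y = (SD_Y/SD_X)(x − M_X) + M_Y
y = (8.7/6.9)(44 − 43.5) + 45.3
y = 1.260870 × 0.5 + 45.3 = 0.6304 + 45.3 = 45.9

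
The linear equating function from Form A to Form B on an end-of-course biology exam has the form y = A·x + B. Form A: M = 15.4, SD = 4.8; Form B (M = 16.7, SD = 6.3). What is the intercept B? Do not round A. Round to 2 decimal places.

A = SD_Y / SD_X = 6.3 / 4.8 = 1.312500
B = M_Y − A·M_X = 16.7 − 1.312500 × 15.4 = -3.51

-3.51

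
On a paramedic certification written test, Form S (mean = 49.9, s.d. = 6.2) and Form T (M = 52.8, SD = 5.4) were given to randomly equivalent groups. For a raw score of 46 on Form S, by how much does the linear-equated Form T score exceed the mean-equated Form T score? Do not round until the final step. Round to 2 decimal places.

Mean-equated: 46 + (52.8 − 49.9) = 48.90
Linear-equated: (5.4/6.2)(46 − 49.9) + 52.8 = 49.403
Difference = 49.403 − 48.90 = 0.50

0.50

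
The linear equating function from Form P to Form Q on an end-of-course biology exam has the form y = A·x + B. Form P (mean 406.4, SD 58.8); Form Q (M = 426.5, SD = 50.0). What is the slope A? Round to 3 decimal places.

0.850

A = SD_Y / SD_X = 50.0 / 58.8 = 0.850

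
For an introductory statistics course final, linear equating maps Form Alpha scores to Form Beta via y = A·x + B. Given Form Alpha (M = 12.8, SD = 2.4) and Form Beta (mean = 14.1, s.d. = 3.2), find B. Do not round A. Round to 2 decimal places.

A = SD_Y / SD_X = 3.2 / 2.4 = 1.333333
B = M_Y − A·M_X = 14.1 − 1.333333 × 12.8 = -2.97

-2.97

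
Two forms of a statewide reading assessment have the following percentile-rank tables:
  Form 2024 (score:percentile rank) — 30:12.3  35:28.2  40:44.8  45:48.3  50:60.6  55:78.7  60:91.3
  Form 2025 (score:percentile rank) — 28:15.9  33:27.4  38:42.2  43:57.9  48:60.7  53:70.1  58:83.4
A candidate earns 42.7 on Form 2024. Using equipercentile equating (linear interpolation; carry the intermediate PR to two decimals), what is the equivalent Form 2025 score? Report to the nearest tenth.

39.4

PR of 42.7 on Form 2024: 44.8 + (42.7 − 40)/(45 − 40) × (48.3 − 44.8) = 46.69
On Form 2025, PR 46.69 falls between score 38 (PR 42.2) and 43 (PR 57.9).
Interpolate: 38 + (46.69 − 42.2)/(57.9 − 42.2) × (43 − 38) = 39.4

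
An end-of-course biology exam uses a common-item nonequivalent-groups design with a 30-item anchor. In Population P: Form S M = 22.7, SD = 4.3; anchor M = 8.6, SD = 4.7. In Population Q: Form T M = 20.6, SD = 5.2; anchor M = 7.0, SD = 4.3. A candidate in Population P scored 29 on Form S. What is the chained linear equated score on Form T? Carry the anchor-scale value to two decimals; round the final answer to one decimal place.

30.9

Form S → anchor (Population P): v = (4.7/4.3)(29 − 22.7) + 8.6 = 15.49
anchor → Form T (Population Q): y = (5.2/4.3)(15.49 − 7.0) + 20.6 = 30.9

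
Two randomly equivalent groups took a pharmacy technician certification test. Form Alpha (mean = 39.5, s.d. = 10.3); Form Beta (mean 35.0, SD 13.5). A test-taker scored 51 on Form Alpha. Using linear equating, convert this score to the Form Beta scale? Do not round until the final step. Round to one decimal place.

Linear equating: y = (SD_Y/SD_X)(x − M_X) + M_Y
y = (13.5/10.3)(51 − 39.5) + 35.0
y = 1.310680 × 11.5 + 35.0 = 15.0728 + 35.0 = 50.1

50.1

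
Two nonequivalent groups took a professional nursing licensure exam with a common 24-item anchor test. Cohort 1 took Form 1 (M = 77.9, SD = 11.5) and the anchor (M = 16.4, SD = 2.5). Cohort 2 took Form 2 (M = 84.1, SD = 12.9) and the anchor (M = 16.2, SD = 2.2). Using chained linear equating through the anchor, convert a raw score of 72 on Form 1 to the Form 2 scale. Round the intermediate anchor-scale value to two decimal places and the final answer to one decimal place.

77.8

Form 1 → anchor (Cohort 1): v = (2.5/11.5)(72 − 77.9) + 16.4 = 15.12
anchor → Form 2 (Cohort 2): y = (12.9/2.2)(15.12 − 16.2) + 84.1 = 77.8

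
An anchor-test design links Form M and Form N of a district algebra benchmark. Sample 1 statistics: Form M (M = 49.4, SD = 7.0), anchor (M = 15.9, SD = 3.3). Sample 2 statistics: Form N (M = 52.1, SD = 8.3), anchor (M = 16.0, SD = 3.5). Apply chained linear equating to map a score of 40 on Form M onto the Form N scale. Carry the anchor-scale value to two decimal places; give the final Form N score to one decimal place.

41.4

Form M → anchor (Sample 1): v = (3.3/7.0)(40 − 49.4) + 15.9 = 11.47
anchor → Form N (Sample 2): y = (8.3/3.5)(11.47 − 16.0) + 52.1 = 41.4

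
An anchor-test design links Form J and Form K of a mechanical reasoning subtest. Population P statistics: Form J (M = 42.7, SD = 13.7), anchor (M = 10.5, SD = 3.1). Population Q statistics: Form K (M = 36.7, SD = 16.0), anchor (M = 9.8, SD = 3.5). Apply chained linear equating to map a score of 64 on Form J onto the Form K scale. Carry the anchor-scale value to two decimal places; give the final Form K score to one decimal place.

61.9

Form J → anchor (Population P): v = (3.1/13.7)(64 − 42.7) + 10.5 = 15.32
anchor → Form K (Population Q): y = (16.0/3.5)(15.32 − 9.8) + 36.7 = 61.9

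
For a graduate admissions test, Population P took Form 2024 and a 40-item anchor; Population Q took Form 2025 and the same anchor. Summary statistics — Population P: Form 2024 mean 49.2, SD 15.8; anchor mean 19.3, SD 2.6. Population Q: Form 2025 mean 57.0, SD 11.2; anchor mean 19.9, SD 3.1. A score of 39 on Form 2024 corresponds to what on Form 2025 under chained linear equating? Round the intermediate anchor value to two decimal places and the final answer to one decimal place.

Form 2024 → anchor (Population P): v = (2.6/15.8)(39 − 49.2) + 19.3 = 17.62
anchor → Form 2025 (Population Q): y = (11.2/3.1)(17.62 − 19.9) + 57.0 = 48.8

48.8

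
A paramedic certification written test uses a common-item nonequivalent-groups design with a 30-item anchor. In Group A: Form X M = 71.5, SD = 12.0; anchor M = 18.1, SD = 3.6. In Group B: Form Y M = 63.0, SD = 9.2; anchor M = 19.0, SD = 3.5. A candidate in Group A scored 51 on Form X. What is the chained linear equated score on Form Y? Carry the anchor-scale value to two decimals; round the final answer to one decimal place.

Form X → anchor (Group A): v = (3.6/12.0)(51 − 71.5) + 18.1 = 11.95
anchor → Form Y (Group B): y = (9.2/3.5)(11.95 − 19.0) + 63.0 = 44.5

44.5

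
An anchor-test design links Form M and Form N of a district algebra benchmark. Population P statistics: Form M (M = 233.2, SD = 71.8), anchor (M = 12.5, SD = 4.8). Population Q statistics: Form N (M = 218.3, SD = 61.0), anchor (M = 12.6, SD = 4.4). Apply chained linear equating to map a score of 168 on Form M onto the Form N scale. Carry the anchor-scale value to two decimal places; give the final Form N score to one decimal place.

Form M → anchor (Population P): v = (4.8/71.8)(168 − 233.2) + 12.5 = 8.14
anchor → Form N (Population Q): y = (61.0/4.4)(8.14 − 12.6) + 218.3 = 156.5

156.5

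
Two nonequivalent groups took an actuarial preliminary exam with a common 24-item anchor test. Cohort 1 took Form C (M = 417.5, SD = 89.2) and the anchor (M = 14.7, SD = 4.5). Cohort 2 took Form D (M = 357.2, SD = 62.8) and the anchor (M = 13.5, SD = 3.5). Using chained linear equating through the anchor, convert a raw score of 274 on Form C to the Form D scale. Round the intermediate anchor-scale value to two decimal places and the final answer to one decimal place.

Form C → anchor (Cohort 1): v = (4.5/89.2)(274 − 417.5) + 14.7 = 7.46
anchor → Form D (Cohort 2): y = (62.8/3.5)(7.46 − 13.5) + 357.2 = 248.8

248.8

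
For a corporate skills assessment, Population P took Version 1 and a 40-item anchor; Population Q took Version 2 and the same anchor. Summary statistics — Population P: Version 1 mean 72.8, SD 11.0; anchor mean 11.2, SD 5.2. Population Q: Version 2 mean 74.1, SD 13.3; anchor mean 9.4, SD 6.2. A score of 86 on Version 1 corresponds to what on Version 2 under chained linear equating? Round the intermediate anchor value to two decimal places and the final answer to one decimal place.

Version 1 → anchor (Population P): v = (5.2/11.0)(86 − 72.8) + 11.2 = 17.44
anchor → Version 2 (Population Q): y = (13.3/6.2)(17.44 − 9.4) + 74.1 = 91.3

91.3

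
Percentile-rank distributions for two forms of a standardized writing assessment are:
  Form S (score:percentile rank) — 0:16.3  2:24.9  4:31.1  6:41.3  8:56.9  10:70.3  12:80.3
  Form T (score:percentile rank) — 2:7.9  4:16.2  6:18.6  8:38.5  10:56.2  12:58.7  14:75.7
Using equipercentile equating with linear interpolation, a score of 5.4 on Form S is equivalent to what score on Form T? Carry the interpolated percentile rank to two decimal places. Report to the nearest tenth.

PR of 5.4 on Form S: 31.1 + (5.4 − 4)/(6 − 4) × (41.3 − 31.1) = 38.24
On Form T, PR 38.24 falls between score 6 (PR 18.6) and 8 (PR 38.5).
Interpolate: 6 + (38.24 − 18.6)/(38.5 − 18.6) × (8 − 6) = 8.0

8.0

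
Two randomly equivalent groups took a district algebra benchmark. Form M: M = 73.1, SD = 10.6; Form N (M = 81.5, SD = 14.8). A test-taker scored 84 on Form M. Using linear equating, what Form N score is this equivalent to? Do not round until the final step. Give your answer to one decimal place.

96.7

Linear equating: y = (SD_Y/SD_X)(x − M_X) + M_Y
y = (14.8/10.6)(84 − 73.1) + 81.5
y = 1.396226 × 10.9 + 81.5 = 15.2189 + 81.5 = 96.7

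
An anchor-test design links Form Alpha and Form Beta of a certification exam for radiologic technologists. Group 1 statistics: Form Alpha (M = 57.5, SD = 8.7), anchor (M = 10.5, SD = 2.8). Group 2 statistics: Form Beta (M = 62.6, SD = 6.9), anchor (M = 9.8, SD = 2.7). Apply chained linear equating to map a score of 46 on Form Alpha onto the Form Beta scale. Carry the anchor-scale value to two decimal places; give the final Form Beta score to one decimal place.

54.9

Form Alpha → anchor (Group 1): v = (2.8/8.7)(46 − 57.5) + 10.5 = 6.80
anchor → Form Beta (Group 2): y = (6.9/2.7)(6.80 − 9.8) + 62.6 = 54.9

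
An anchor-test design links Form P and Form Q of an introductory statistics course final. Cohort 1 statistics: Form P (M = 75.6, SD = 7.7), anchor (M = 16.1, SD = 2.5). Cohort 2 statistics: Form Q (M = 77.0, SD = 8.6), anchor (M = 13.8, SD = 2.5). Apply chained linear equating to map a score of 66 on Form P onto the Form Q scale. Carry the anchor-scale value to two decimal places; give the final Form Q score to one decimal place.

Form P → anchor (Cohort 1): v = (2.5/7.7)(66 − 75.6) + 16.1 = 12.98
anchor → Form Q (Cohort 2): y = (8.6/2.5)(12.98 − 13.8) + 77.0 = 74.2

74.2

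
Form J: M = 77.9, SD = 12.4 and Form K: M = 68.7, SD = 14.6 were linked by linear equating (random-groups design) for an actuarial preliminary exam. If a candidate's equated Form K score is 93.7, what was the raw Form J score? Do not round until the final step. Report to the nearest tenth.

Invert y = (SD_Y/SD_X)(x − M_X) + M_Y:
x = (SD_X/SD_Y)(y − M_Y) + M_X = (12.4/14.6)(93.7 − 68.7) + 77.9
x = 0.849315 × 25.000 + 77.9 = 99.1

99.1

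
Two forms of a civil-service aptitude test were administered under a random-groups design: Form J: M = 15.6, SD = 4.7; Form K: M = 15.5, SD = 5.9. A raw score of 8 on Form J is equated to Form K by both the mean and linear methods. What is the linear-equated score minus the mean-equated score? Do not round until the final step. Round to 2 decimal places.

-1.94

Mean-equated: 8 + (15.5 − 15.6) = 7.90
Linear-equated: (5.9/4.7)(8 − 15.6) + 15.5 = 5.960
Difference = 5.960 − 7.90 = -1.94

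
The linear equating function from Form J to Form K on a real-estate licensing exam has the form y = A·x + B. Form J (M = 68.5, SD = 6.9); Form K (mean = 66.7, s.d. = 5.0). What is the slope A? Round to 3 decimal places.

0.725

A = SD_Y / SD_X = 5.0 / 6.9 = 0.725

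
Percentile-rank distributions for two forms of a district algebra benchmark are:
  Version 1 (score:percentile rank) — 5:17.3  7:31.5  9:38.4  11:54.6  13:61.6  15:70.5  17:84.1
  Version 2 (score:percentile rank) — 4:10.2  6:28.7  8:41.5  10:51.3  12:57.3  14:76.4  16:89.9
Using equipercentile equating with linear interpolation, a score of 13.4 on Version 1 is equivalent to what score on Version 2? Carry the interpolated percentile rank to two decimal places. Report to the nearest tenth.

PR of 13.4 on Version 1: 61.6 + (13.4 − 13)/(15 − 13) × (70.5 − 61.6) = 63.38
On Version 2, PR 63.38 falls between score 12 (PR 57.3) and 14 (PR 76.4).
Interpolate: 12 + (63.38 − 57.3)/(76.4 − 57.3) × (14 − 12) = 12.6

12.6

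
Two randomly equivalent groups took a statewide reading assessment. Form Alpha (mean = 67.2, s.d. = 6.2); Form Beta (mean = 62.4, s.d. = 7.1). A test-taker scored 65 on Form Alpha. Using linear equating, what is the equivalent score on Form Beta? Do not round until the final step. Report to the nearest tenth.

Linear equating: y = (SD_Y/SD_X)(x − M_X) + M_Y
y = (7.1/6.2)(65 − 67.2) + 62.4
y = 1.145161 × -2.2 + 62.4 = -2.5194 + 62.4 = 59.9

59.9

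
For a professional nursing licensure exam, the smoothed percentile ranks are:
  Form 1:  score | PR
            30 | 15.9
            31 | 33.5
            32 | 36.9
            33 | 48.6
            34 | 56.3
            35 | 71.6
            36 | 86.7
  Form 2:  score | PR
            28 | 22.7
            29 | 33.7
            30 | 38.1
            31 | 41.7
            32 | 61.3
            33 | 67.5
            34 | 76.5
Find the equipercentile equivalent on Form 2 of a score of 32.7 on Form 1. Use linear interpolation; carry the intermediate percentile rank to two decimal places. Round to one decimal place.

31.2

PR of 32.7 on Form 1: 36.9 + (32.7 − 32)/(33 − 32) × (48.6 − 36.9) = 45.09
On Form 2, PR 45.09 falls between score 31 (PR 41.7) and 32 (PR 61.3).
Interpolate: 31 + (45.09 − 41.7)/(61.3 − 41.7) × (32 − 31) = 31.2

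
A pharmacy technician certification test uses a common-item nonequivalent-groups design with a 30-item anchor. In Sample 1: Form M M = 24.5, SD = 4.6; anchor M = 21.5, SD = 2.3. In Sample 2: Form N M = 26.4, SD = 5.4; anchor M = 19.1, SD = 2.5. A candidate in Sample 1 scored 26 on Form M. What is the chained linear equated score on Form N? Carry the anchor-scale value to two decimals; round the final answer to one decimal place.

Form M → anchor (Sample 1): v = (2.3/4.6)(26 − 24.5) + 21.5 = 22.25
anchor → Form N (Sample 2): y = (5.4/2.5)(22.25 − 19.1) + 26.4 = 33.2

33.2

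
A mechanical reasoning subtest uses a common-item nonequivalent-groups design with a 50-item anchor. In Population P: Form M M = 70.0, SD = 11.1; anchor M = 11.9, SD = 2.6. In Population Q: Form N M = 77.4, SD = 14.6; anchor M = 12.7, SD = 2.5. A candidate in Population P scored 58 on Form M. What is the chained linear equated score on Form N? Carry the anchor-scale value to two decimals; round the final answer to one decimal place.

Form M → anchor (Population P): v = (2.6/11.1)(58 − 70.0) + 11.9 = 9.09
anchor → Form N (Population Q): y = (14.6/2.5)(9.09 − 12.7) + 77.4 = 56.3

56.3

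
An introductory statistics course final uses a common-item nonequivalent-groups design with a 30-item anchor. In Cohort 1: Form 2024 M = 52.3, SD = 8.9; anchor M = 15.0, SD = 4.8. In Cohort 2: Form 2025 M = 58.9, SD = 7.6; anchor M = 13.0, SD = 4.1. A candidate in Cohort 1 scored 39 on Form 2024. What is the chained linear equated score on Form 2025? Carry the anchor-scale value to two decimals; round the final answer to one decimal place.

Form 2024 → anchor (Cohort 1): v = (4.8/8.9)(39 − 52.3) + 15.0 = 7.83
anchor → Form 2025 (Cohort 2): y = (7.6/4.1)(7.83 − 13.0) + 58.9 = 49.3

49.3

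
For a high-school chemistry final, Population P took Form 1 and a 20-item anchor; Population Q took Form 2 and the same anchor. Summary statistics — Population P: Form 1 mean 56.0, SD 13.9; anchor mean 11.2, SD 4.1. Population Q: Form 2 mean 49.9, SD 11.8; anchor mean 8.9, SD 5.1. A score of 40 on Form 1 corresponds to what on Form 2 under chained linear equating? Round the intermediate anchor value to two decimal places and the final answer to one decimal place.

44.3

Form 1 → anchor (Population P): v = (4.1/13.9)(40 − 56.0) + 11.2 = 6.48
anchor → Form 2 (Population Q): y = (11.8/5.1)(6.48 − 8.9) + 49.9 = 44.3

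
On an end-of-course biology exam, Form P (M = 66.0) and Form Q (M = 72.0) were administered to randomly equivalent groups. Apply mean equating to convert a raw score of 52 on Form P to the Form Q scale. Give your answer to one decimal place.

58.0

Mean equating: y = x + (M_Y − M_X) = 52 + (72.0 − 66.0) = 58.0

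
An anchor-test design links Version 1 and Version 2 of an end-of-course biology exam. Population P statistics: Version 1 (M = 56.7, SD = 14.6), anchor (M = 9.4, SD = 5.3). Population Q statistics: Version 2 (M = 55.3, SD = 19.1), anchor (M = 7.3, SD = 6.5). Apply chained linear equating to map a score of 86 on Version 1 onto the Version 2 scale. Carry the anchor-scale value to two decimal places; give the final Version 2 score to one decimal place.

Version 1 → anchor (Population P): v = (5.3/14.6)(86 − 56.7) + 9.4 = 20.04
anchor → Version 2 (Population Q): y = (19.1/6.5)(20.04 − 7.3) + 55.3 = 92.7

92.7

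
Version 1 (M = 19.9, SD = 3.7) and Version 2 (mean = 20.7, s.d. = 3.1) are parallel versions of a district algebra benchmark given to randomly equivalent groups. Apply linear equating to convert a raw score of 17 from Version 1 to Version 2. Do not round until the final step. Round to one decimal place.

Linear equating: y = (SD_Y/SD_X)(x − M_X) + M_Y
y = (3.1/3.7)(17 − 19.9) + 20.7
y = 0.837838 × -2.9 + 20.7 = -2.4297 + 20.7 = 18.3

18.3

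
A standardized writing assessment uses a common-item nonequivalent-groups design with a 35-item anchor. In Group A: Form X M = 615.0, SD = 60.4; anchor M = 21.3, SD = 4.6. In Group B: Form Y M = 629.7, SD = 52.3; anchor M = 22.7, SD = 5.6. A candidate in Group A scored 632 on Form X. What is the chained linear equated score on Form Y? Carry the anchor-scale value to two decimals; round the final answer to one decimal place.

Form X → anchor (Group A): v = (4.6/60.4)(632 − 615.0) + 21.3 = 22.59
anchor → Form Y (Group B): y = (52.3/5.6)(22.59 − 22.7) + 629.7 = 628.7

628.7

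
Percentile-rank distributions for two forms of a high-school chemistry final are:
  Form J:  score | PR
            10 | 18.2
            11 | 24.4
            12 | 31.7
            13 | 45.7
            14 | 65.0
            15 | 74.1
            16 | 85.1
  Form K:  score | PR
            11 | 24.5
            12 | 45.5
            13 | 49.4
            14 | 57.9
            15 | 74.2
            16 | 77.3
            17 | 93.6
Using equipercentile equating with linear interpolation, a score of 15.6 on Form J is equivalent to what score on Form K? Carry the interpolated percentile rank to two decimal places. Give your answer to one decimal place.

16.2

PR of 15.6 on Form J: 74.1 + (15.6 − 15)/(16 − 15) × (85.1 − 74.1) = 80.70
On Form K, PR 80.70 falls between score 16 (PR 77.3) and 17 (PR 93.6).
Interpolate: 16 + (80.70 − 77.3)/(93.6 − 77.3) × (17 − 16) = 16.2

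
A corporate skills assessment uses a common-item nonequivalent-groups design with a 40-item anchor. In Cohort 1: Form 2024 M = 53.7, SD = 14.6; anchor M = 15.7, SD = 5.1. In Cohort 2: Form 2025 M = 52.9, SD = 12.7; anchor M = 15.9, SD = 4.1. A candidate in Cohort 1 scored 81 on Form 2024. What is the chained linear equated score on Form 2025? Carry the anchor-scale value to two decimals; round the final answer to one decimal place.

Form 2024 → anchor (Cohort 1): v = (5.1/14.6)(81 − 53.7) + 15.7 = 25.24
anchor → Form 2025 (Cohort 2): y = (12.7/4.1)(25.24 − 15.9) + 52.9 = 81.8

81.8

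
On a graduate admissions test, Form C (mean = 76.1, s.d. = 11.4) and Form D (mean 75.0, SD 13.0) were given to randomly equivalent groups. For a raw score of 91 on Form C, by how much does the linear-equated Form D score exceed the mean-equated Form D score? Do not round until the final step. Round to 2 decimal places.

Mean-equated: 91 + (75.0 − 76.1) = 89.90
Linear-equated: (13.0/11.4)(91 − 76.1) + 75.0 = 91.991
Difference = 91.991 − 89.90 = 2.09

2.09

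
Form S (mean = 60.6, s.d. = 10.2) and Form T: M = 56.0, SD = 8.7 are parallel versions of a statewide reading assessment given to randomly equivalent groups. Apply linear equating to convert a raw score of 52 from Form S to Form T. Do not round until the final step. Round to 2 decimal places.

48.66

Linear equating: y = (SD_Y/SD_X)(x − M_X) + M_Y
y = (8.7/10.2)(52 − 60.6) + 56.0
y = 0.852941 × -8.6 + 56.0 = -7.3353 + 56.0 = 48.66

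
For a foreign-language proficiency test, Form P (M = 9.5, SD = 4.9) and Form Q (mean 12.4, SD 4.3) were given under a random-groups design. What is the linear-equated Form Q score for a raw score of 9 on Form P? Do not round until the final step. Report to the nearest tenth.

Linear equating: y = (SD_Y/SD_X)(x − M_X) + M_Y
y = (4.3/4.9)(9 − 9.5) + 12.4
y = 0.877551 × -0.5 + 12.4 = -0.4388 + 12.4 = 12.0

12.0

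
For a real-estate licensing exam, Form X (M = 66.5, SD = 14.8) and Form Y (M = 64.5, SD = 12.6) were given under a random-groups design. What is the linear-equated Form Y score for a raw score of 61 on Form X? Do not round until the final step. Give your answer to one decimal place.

Linear equating: y = (SD_Y/SD_X)(x − M_X) + M_Y
y = (12.6/14.8)(61 − 66.5) + 64.5
y = 0.851351 × -5.5 + 64.5 = -4.6824 + 64.5 = 59.8

59.8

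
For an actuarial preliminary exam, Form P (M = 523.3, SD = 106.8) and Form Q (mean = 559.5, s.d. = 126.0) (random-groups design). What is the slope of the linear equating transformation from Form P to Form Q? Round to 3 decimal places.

A = SD_Y / SD_X = 126.0 / 106.8 = 1.180

1.180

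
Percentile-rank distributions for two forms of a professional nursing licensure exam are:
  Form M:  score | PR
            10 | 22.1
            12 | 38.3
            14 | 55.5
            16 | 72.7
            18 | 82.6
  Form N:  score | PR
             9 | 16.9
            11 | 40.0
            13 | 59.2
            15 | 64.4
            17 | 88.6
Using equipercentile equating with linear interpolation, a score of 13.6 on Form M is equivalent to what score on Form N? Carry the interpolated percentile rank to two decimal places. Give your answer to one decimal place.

12.3

PR of 13.6 on Form M: 38.3 + (13.6 − 12)/(14 − 12) × (55.5 − 38.3) = 52.06
On Form N, PR 52.06 falls between score 11 (PR 40.0) and 13 (PR 59.2).
Interpolate: 11 + (52.06 − 40.0)/(59.2 − 40.0) × (13 − 11) = 12.3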